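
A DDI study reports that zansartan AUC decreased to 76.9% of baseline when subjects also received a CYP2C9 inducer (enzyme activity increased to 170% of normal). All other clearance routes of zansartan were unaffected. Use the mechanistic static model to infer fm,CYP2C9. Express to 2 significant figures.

Call the CYP2C9 fraction fm. After the interaction, CL_new/CL_old = fm × 1.7 + (1 − fm).
AUC ratio = 1 / (new CL fraction), so new CL fraction = 1 / 0.769 = 1.3.
fm × 1.7 + 1 − fm = 1.3  ⇒  fm × (1.7 − 1) = 0.3004  ⇒  fm = 0.43.

0.43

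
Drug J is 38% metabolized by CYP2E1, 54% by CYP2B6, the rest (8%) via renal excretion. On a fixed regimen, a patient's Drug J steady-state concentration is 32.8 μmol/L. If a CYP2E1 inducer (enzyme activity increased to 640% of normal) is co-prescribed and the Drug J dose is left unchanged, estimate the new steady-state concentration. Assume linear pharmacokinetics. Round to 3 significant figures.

The CYP2E1 pathway (38% of clearance) is boosted to 6.4× activity: 0.38 × 6.4 = 2.432.
CYP2B6 (54%) and the residual 8% are unaffected.
Relative clearance = 2.432 + 0.54 + 0.08 = 3.052.
With dosing unchanged, steady-state concentration scales as 1/CL: 32.8 / 3.052 = 10.7 μmol/L.

10.7 μmol/L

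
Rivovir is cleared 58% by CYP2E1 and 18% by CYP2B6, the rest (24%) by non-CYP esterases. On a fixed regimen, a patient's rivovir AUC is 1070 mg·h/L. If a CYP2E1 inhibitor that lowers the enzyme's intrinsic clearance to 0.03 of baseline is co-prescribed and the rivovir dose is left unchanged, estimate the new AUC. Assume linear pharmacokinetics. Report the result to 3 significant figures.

CYP2E1: 0.58 × 0.03 = 0.0174
CYP2B6: 0.18 (unchanged)
Other: 0.24 (unchanged)
CL_new/CL_old = 0.0174 + 0.18 + 0.24 = 0.4374.
With dosing unchanged, AUC scales as 1/CL: 1070 / 0.4374 = 2.45 × 10³ mg·h/L.

2.45 × 10³ mg·h/L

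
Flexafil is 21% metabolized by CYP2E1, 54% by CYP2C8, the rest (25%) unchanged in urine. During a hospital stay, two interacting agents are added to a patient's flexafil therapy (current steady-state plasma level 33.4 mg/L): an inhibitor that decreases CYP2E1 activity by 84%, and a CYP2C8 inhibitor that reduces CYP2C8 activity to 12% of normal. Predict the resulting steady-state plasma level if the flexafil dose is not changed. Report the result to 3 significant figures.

95.9 mg/L

The CYP2E1 pathway (21% of clearance) is reduced to 0.16× activity: 0.21 × 0.16 = 0.0336.
The CYP2C8 pathway (54% of clearance) falls to 0.12× activity: 0.54 × 0.12 = 0.0648.
Non-CYP routes (25%) are unchanged.
CL_new/CL_old = 0.0336 + 0.0648 + 0.25 = 0.3484.
New steady-state plasma level = 33.4 / 0.3484 = 95.9 mg/L (concentration scales inversely with clearance).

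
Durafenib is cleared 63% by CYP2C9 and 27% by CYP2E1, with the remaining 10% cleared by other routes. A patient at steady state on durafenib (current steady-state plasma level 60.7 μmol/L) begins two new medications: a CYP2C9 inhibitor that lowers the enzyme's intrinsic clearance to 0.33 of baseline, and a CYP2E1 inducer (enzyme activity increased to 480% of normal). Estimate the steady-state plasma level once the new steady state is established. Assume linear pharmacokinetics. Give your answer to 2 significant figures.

38 μmol/L

The CYP2C9 pathway (63% of clearance) drops to 0.33× activity: 0.63 × 0.33 = 0.2079.
The CYP2E1 pathway (27% of clearance) is boosted to 4.8× activity: 0.27 × 4.8 = 1.296.
Non-CYP routes (10%) are unchanged.
Relative clearance = 0.2079 + 1.296 + 0.1 = 1.6039.
Steady-state plasma level ∝ 1/CL: new value = 60.7 / 1.6039 = 38 μmol/L.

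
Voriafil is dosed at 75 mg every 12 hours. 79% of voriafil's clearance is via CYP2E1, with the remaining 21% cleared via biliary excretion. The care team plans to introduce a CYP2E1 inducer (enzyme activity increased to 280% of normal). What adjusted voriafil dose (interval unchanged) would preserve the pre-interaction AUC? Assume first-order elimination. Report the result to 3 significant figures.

182 mg

The CYP2E1 pathway (79% of clearance) is boosted to 2.8× activity: 0.79 × 2.8 = 2.212.
Non-CYP routes (21%) are unchanged.
CL_new/CL_old = 2.212 + 0.21 = 2.422.
Exposure is unchanged when dose changes in proportion to clearance. New dose = 75 mg × 2.422 = 182 mg.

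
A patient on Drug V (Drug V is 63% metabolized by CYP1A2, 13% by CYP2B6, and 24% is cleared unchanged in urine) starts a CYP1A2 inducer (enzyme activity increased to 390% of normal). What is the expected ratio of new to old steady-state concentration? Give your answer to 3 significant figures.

0.354

The CYP1A2 pathway (63% of clearance) rises to 3.9× activity: 0.63 × 3.9 = 2.457.
CYP2B6 (13%) and the residual 24% are unaffected.
New clearance relative to baseline: 2.457 + 0.13 + 0.24 = 2.827.
Steady-state concentration ratio = CL_old/CL_new = 1 / 2.827 = 0.354.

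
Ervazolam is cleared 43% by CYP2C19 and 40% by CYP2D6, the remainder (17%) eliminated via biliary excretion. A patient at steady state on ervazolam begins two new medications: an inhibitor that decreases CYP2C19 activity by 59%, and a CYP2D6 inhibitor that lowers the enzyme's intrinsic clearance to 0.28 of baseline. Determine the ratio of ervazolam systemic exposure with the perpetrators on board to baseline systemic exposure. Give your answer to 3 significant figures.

2.18

The CYP2C19 pathway (43% of clearance) falls to 0.41× activity: 0.43 × 0.41 = 0.1763.
The CYP2D6 pathway (40% of clearance) is reduced to 0.28× activity: 0.4 × 0.28 = 0.112.
The remaining 17% of clearance is unaffected.
CL_new/CL_old = 0.1763 + 0.112 + 0.17 = 0.4583.
Systemic exposure ∝ 1/CL: fold-change = 1 / 0.4583 = 2.18.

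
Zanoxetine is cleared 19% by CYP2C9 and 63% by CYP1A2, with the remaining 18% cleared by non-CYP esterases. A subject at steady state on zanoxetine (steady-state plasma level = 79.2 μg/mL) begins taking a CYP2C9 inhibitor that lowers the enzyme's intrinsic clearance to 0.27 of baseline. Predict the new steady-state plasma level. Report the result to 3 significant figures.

The CYP2C9 pathway (19% of clearance) falls to 0.27× activity: 0.19 × 0.27 = 0.0513.
CYP1A2 (63%) and the residual 18% are unaffected.
New clearance relative to baseline: 0.0513 + 0.63 + 0.18 = 0.8613.
Steady-state plasma level ∝ 1/CL, so new value = 79.2 / 0.8613 = 92.0 μg/mL.

92.0 μg/mL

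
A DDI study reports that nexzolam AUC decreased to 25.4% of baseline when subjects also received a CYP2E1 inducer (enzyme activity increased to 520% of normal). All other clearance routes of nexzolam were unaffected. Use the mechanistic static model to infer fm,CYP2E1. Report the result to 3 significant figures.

0.699

Let fm be the CYP2E1 fraction. New clearance relative to baseline = fm × 5.2 + (1 − fm).
AUC ratio = 1 / (new CL fraction), so new CL fraction = 1 / 0.254 = 3.937.
fm × 5.2 + 1 − fm = 3.937  ⇒  fm × (5.2 − 1) = 2.937  ⇒  fm = 0.699.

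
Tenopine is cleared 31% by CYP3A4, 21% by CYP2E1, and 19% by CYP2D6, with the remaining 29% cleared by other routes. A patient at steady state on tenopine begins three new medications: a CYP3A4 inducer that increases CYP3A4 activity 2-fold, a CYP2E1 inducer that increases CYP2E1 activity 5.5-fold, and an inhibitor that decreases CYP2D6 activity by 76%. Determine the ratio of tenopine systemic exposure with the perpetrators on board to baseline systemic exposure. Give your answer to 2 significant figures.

The CYP3A4 pathway (31% of clearance) rises to 2× activity: 0.31 × 2 = 0.62.
The CYP2E1 pathway (21% of clearance) increases to 5.5× activity: 0.21 × 5.5 = 1.155.
The CYP2D6 pathway (19% of clearance) falls to 0.24× activity: 0.19 × 0.24 = 0.0456.
The remaining 29% of clearance is unaffected.
New clearance relative to baseline: 0.62 + 1.155 + 0.0456 + 0.29 = 2.1106.
Because systemic exposure varies inversely with clearance, the combined effect is 1 / 2.1106 = 0.47.

0.47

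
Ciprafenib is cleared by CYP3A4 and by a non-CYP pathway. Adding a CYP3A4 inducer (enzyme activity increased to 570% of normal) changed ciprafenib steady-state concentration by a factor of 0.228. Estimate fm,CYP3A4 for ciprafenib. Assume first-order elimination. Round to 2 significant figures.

0.72

Let x = fm,CYP3A4. Because steady-state concentration ∝ 1/CL, relative clearance rose to 1/0.228 = 4.386.
Setting x·5.7 + (1 − x) = 4.386 and solving: x = (4.386 − 1)/(5.7 − 1) = 0.72.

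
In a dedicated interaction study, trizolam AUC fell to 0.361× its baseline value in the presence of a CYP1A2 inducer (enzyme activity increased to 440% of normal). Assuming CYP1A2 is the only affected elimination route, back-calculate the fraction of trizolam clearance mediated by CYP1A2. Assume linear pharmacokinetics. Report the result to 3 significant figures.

Write x for the fraction cleared via CYP1A2. The observed AUC change means clearance rose to 1/0.361 = 2.77 of baseline.
Only the CYP1A2 route changed, so 2.77 = x·4.4 + (1 − x), giving x = 0.521.

0.521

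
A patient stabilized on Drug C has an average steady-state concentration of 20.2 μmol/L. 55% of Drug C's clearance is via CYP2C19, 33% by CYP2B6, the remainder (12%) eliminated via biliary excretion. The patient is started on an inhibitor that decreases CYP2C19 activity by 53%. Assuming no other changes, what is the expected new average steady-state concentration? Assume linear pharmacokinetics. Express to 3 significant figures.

The CYP2C19 pathway (55% of clearance) is reduced to 0.47× activity: 0.55 × 0.47 = 0.2585.
CYP2B6 (33%) and the residual 12% are unaffected.
Relative clearance = 0.2585 + 0.33 + 0.12 = 0.7085.
Average steady-state concentration ∝ 1/CL, so new value = 20.2 / 0.7085 = 28.5 μmol/L.

28.5 μmol/L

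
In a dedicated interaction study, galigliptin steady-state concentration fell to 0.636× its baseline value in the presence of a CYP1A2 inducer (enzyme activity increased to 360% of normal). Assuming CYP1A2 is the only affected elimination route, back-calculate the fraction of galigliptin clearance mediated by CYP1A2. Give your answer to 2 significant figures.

0.22

CL'/CL = 1 / 0.636 = 1.572
3.6·fm + (1 − fm) = 1.572
fm = (1.572 − 1) / (3.6 − 1) = 0.22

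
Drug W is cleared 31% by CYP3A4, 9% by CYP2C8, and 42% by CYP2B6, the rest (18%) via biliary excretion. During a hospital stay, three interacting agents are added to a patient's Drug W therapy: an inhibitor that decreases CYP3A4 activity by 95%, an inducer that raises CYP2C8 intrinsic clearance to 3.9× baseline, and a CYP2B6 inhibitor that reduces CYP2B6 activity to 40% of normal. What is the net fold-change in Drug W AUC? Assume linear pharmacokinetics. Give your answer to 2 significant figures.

1.4

The CYP3A4 pathway (31% of clearance) falls to 0.05× activity: 0.31 × 0.05 = 0.0155.
The CYP2C8 pathway (9% of clearance) is boosted to 3.9× activity: 0.09 × 3.9 = 0.351.
The CYP2B6 pathway (42% of clearance) drops to 0.4× activity: 0.42 × 0.4 = 0.168.
Non-CYP routes (18%) are unchanged.
New clearance relative to baseline: 0.0155 + 0.351 + 0.168 + 0.18 = 0.7145.
Net AUC ratio = 1 / 0.7145 = 1.4.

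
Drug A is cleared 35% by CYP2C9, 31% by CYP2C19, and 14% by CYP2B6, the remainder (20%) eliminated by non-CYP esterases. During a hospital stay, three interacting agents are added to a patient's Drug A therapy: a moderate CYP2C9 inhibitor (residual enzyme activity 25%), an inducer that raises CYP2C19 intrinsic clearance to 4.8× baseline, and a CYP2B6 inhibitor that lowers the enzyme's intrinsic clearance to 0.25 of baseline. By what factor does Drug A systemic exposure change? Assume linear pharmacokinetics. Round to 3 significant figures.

0.552

The CYP2C9 pathway (35% of clearance) drops to 0.25× activity: 0.35 × 0.25 = 0.0875.
The CYP2C19 pathway (31% of clearance) rises to 4.8× activity: 0.31 × 4.8 = 1.488.
The CYP2B6 pathway (14% of clearance) is reduced to 0.25× activity: 0.14 × 0.25 = 0.035.
Non-CYP routes (20%) are unchanged.
Relative clearance = 0.0875 + 1.488 + 0.035 + 0.2 = 1.8105.
Systemic exposure ∝ 1/CL: fold-change = 1 / 1.8105 = 0.552.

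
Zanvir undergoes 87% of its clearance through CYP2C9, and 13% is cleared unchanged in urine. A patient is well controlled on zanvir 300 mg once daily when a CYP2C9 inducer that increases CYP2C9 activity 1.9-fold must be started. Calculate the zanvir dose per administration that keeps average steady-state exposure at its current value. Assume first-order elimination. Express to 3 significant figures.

The CYP2C9 pathway (87% of clearance) increases to 1.9× activity: 0.87 × 1.9 = 1.653.
The remaining 13% of clearance is unaffected.
CL_new/CL_old = 1.653 + 0.13 = 1.783.
Css,avg = (dose rate)/CL, so holding Css fixed requires dose ∝ CL: 300 × 1.783 = 535 mg.

535 mg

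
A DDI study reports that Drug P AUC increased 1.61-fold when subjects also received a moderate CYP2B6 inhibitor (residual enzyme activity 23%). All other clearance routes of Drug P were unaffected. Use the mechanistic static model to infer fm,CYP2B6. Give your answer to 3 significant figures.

Let x = fm,CYP2B6. Because AUC ∝ 1/CL, relative clearance fell to 1/1.61 = 0.6211.
Only the CYP2B6 route changed, so 0.6211 = x·0.23 + (1 − x), giving x = 0.492.

0.492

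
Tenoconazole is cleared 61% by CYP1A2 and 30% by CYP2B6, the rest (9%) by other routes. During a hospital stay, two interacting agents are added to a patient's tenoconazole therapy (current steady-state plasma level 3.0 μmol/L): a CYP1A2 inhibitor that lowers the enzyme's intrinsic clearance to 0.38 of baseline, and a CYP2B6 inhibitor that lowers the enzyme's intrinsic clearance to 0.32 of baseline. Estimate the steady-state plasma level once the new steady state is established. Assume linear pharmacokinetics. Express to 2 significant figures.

The CYP1A2 pathway (61% of clearance) drops to 0.38× activity: 0.61 × 0.38 = 0.2318.
The CYP2B6 pathway (30% of clearance) falls to 0.32× activity: 0.3 × 0.32 = 0.096.
Non-CYP routes (9%) are unchanged.
CL_new/CL_old = 0.2318 + 0.096 + 0.09 = 0.4178.
Dividing the baseline by the relative clearance: 3.0 / 0.4178 = 7.2 μmol/L.

7.2 μmol/L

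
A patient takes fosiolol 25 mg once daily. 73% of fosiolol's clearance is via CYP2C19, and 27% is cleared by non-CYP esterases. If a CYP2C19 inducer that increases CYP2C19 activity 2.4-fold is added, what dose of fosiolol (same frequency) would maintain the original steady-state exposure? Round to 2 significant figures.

The CYP2C19 pathway (73% of clearance) rises to 2.4× activity: 0.73 × 2.4 = 1.752.
Non-CYP routes (27%) are unchanged.
CL_new/CL_old = 1.752 + 0.27 = 2.022.
To maintain the same steady-state level, dose must scale with clearance: new dose = 25 × 2.022 = 51 mg.

51 mg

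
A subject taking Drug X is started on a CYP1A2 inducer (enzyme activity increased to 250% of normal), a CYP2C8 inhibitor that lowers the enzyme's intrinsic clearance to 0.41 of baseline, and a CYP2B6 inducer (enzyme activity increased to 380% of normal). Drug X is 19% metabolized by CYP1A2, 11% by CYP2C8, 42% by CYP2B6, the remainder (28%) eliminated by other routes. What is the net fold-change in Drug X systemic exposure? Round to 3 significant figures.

The CYP1A2 pathway (19% of clearance) is boosted to 2.5× activity: 0.19 × 2.5 = 0.475.
The CYP2C8 pathway (11% of clearance) falls to 0.41× activity: 0.11 × 0.41 = 0.0451.
The CYP2B6 pathway (42% of clearance) is boosted to 3.8× activity: 0.42 × 3.8 = 1.596.
Non-CYP routes (28%) are unchanged.
CL_new/CL_old = 0.475 + 0.0451 + 1.596 + 0.28 = 2.3961.
Systemic exposure ∝ 1/CL: fold-change = 1 / 2.3961 = 0.417.

0.417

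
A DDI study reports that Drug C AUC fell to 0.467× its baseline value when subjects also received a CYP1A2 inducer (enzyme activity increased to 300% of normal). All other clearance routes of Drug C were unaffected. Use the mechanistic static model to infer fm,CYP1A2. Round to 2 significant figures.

0.57

Let fm be the CYP1A2 fraction. New clearance relative to baseline = fm × 3 + (1 − fm).
AUC ratio = 1 / (new CL fraction), so new CL fraction = 1 / 0.467 = 2.141.
fm × 3 + 1 − fm = 2.141  ⇒  fm × (3 − 1) = 1.141  ⇒  fm = 0.57.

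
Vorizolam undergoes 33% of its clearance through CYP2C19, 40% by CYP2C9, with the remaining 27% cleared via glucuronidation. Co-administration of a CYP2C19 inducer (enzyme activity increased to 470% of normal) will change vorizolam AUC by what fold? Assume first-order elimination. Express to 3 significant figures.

The CYP2C19 pathway (33% of clearance) rises to 4.7× activity: 0.33 × 4.7 = 1.551.
CYP2C9 (40%) and the residual 27% are unaffected.
Relative clearance = 1.551 + 0.4 + 0.27 = 2.221.
Since AUC ∝ 1/CL, the ratio is 1 / 2.221 = 0.450.

0.450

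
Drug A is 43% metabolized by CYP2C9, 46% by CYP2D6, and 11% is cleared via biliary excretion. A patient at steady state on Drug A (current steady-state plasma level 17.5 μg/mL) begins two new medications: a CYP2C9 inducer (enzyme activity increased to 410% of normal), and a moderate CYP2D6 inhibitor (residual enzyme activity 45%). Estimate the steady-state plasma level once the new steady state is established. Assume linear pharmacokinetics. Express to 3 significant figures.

8.41 μg/mL

The CYP2C9 pathway (43% of clearance) rises to 4.1× activity: 0.43 × 4.1 = 1.763.
The CYP2D6 pathway (46% of clearance) falls to 0.45× activity: 0.46 × 0.45 = 0.207.
Non-CYP routes (11%) are unchanged.
CL_new/CL_old = 1.763 + 0.207 + 0.11 = 2.08.
Dividing the baseline by the relative clearance: 17.5 / 2.08 = 8.41 μg/mL.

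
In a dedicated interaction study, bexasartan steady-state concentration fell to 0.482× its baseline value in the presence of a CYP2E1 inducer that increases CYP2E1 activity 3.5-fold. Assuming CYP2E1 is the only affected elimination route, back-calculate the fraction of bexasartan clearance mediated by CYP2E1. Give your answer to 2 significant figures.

Let fm be the CYP2E1 fraction. New clearance relative to baseline = fm × 3.5 + (1 − fm).
Steady-state concentration ratio = 1 / (new CL fraction), so new CL fraction = 1 / 0.482 = 2.075.
fm × 3.5 + 1 − fm = 2.075  ⇒  fm × (3.5 − 1) = 1.075  ⇒  fm = 0.43.

0.43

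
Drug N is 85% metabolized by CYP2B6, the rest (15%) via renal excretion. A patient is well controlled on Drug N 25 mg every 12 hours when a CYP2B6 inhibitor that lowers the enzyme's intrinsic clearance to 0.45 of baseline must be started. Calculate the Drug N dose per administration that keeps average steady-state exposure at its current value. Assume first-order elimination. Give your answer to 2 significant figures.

CYP2B6: 0.85 × 0.45 = 0.3825
Other: 0.15 (unchanged)
CL_new/CL_old = 0.3825 + 0.15 = 0.5325.
Exposure is unchanged when dose changes in proportion to clearance. New dose = 25 mg × 0.5325 = 13 mg.

13 mg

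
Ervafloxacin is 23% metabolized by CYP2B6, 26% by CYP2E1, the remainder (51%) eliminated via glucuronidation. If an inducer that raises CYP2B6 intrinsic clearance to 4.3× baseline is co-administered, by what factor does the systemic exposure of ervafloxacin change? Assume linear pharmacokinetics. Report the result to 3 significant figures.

0.569

The CYP2B6 pathway (23% of clearance) increases to 4.3× activity: 0.23 × 4.3 = 0.989.
CYP2E1 (26%) and the residual 51% are unaffected.
New clearance relative to baseline: 0.989 + 0.26 + 0.51 = 1.759.
Since systemic exposure ∝ 1/CL, the ratio is 1 / 1.759 = 0.569.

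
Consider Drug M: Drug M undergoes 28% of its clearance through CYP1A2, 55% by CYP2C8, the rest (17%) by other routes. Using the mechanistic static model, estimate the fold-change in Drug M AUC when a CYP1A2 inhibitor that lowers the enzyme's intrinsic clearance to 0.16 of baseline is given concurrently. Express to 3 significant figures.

The CYP1A2 pathway (28% of clearance) falls to 0.16× activity: 0.28 × 0.16 = 0.0448.
CYP2C8 (55%) and the residual 17% are unaffected.
New clearance relative to baseline: 0.0448 + 0.55 + 0.17 = 0.7648.
Since AUC ∝ 1/CL, the ratio is 1 / 0.7648 = 1.31.

1.31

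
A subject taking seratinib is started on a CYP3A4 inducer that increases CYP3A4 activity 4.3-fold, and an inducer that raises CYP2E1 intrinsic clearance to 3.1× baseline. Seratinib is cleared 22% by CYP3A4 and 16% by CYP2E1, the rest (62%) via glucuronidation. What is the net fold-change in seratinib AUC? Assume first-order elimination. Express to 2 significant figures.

The CYP3A4 pathway (22% of clearance) rises to 4.3× activity: 0.22 × 4.3 = 0.946.
The CYP2E1 pathway (16% of clearance) rises to 3.1× activity: 0.16 × 3.1 = 0.496.
Non-CYP routes (62%) are unchanged.
New clearance relative to baseline: 0.946 + 0.496 + 0.62 = 2.062.
AUC ∝ 1/CL: fold-change = 1 / 2.062 = 0.48.

0.48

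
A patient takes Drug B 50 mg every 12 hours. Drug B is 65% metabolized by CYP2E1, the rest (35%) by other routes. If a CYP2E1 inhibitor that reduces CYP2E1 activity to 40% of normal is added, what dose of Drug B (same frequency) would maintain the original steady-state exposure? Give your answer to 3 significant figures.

CYP2E1: 0.65 × 0.4 = 0.26
Other: 0.35 (unchanged)
Relative clearance = 0.26 + 0.35 = 0.61.
To maintain the same steady-state level, dose must scale with clearance: new dose = 50 × 0.61 = 30.5 mg.

30.5 mg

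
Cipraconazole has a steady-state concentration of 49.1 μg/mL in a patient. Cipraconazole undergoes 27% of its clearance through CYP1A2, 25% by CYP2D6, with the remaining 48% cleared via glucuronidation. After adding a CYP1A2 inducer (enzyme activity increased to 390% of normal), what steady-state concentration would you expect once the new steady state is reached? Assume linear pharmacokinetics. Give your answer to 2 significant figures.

The CYP1A2 pathway (27% of clearance) increases to 3.9× activity: 0.27 × 3.9 = 1.053.
CYP2D6 (25%) and the residual 48% are unaffected.
New clearance relative to baseline: 1.053 + 0.25 + 0.48 = 1.783.
New steady-state concentration = baseline ÷ relative clearance = 49.1 / 1.783 = 28 μg/mL.

28 μg/mL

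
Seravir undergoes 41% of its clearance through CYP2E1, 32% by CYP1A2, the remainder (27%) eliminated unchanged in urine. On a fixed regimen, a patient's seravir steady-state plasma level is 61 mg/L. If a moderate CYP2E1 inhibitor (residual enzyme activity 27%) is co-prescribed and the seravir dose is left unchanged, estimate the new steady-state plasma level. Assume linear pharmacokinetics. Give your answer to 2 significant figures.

87 mg/L

The CYP2E1 pathway (41% of clearance) drops to 0.27× activity: 0.41 × 0.27 = 0.1107.
CYP1A2 (32%) and the residual 27% are unaffected.
CL_new/CL_old = 0.1107 + 0.32 + 0.27 = 0.7007.
New steady-state plasma level = baseline ÷ relative clearance = 61 / 0.7007 = 87 mg/L.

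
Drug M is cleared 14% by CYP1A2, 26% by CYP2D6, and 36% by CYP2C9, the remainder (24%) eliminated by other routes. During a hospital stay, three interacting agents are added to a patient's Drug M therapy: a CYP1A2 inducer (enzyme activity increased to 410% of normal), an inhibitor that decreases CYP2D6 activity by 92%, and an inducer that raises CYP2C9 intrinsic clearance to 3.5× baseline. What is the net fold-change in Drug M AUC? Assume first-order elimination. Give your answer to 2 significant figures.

0.48

CYP1A2: 0.14 × 4.1 = 0.574
CYP2D6: 0.26 × 0.08 = 0.0208
CYP2C9: 0.36 × 3.5 = 1.26
Other: 0.24 (unchanged)
CL_new/CL_old = 0.574 + 0.0208 + 1.26 + 0.24 = 2.0948.
AUC ∝ 1/CL: fold-change = 1 / 2.0948 = 0.48.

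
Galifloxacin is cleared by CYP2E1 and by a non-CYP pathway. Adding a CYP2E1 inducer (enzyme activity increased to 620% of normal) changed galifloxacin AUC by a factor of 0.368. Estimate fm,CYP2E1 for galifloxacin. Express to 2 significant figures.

0.33

CL'/CL = 1 / 0.368 = 2.717
6.2·fm + (1 − fm) = 2.717
fm = (2.717 − 1) / (6.2 − 1) = 0.33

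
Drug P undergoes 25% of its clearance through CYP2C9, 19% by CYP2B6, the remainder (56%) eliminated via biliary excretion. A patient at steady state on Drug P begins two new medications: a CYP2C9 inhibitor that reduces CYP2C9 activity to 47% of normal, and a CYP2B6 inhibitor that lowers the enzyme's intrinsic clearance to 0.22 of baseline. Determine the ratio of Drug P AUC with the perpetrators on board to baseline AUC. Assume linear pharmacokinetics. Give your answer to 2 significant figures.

1.4

The CYP2C9 pathway (25% of clearance) drops to 0.47× activity: 0.25 × 0.47 = 0.1175.
The CYP2B6 pathway (19% of clearance) falls to 0.22× activity: 0.19 × 0.22 = 0.0418.
The remaining 56% of clearance is unaffected.
New clearance relative to baseline: 0.1175 + 0.0418 + 0.56 = 0.7193.
AUC ∝ 1/CL: fold-change = 1 / 0.7193 = 1.4.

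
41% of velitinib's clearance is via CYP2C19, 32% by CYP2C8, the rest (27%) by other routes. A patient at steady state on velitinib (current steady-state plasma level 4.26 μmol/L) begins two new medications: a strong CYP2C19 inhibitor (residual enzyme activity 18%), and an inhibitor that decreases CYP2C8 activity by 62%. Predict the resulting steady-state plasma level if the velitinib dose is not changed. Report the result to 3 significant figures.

CYP2C19: 0.41 × 0.18 = 0.0738
CYP2C8: 0.32 × 0.38 = 0.1216
Other: 0.27 (unchanged)
CL_new/CL_old = 0.0738 + 0.1216 + 0.27 = 0.4654.
Dividing the baseline by the relative clearance: 4.26 / 0.4654 = 9.15 μmol/L.

9.15 μmol/L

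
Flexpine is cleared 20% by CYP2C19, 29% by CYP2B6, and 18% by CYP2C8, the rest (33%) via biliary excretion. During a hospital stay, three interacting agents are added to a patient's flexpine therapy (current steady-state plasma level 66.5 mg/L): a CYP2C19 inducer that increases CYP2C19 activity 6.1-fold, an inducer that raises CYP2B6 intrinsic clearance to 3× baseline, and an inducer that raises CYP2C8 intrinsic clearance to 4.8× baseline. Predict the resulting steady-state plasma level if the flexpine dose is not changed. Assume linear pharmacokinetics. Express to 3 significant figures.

The CYP2C19 pathway (20% of clearance) is boosted to 6.1× activity: 0.2 × 6.1 = 1.22.
The CYP2B6 pathway (29% of clearance) rises to 3× activity: 0.29 × 3 = 0.87.
The CYP2C8 pathway (18% of clearance) rises to 4.8× activity: 0.18 × 4.8 = 0.864.
The remaining 33% of clearance is unaffected.
New clearance relative to baseline: 1.22 + 0.87 + 0.864 + 0.33 = 3.284.
New steady-state plasma level = 66.5 / 3.284 = 20.2 mg/L (concentration scales inversely with clearance).

20.2 mg/L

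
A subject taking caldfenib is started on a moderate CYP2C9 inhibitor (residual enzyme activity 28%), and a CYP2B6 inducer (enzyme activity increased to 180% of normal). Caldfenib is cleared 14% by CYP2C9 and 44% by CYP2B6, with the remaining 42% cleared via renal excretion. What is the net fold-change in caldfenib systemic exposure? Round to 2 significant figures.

0.80

The CYP2C9 pathway (14% of clearance) falls to 0.28× activity: 0.14 × 0.28 = 0.0392.
The CYP2B6 pathway (44% of clearance) is boosted to 1.8× activity: 0.44 × 1.8 = 0.792.
The remaining 42% of clearance is unaffected.
CL_new/CL_old = 0.0392 + 0.792 + 0.42 = 1.2512.
Systemic exposure ∝ 1/CL: fold-change = 1 / 1.2512 = 0.80.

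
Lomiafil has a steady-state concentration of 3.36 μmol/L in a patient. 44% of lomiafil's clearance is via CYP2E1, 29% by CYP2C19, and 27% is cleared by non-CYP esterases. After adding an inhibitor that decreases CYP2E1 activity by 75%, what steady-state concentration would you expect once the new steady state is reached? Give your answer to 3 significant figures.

5.01 μmol/L

The CYP2E1 pathway (44% of clearance) falls to 0.25× activity: 0.44 × 0.25 = 0.11.
CYP2C19 (29%) and the residual 27% are unaffected.
Relative clearance = 0.11 + 0.29 + 0.27 = 0.67.
With dosing unchanged, steady-state concentration scales as 1/CL: 3.36 / 0.67 = 5.01 μmol/L.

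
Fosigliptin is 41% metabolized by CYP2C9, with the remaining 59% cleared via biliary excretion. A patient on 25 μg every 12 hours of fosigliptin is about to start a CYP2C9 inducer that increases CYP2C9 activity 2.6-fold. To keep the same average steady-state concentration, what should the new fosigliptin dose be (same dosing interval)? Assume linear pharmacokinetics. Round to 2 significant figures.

The CYP2C9 pathway (41% of clearance) rises to 2.6× activity: 0.41 × 2.6 = 1.066.
The remaining 59% of clearance is unaffected.
New clearance relative to baseline: 1.066 + 0.59 = 1.656.
Exposure is unchanged when dose changes in proportion to clearance. New dose = 25 μg × 1.656 = 41 μg.

41 μg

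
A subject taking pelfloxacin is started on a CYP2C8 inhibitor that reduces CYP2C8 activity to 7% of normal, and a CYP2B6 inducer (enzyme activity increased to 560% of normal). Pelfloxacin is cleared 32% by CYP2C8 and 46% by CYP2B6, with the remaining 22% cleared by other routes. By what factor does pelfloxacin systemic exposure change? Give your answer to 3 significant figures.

0.355

The CYP2C8 pathway (32% of clearance) drops to 0.07× activity: 0.32 × 0.07 = 0.0224.
The CYP2B6 pathway (46% of clearance) is boosted to 5.6× activity: 0.46 × 5.6 = 2.576.
The remaining 22% of clearance is unaffected.
CL_new/CL_old = 0.0224 + 2.576 + 0.22 = 2.8184.
Systemic exposure ∝ 1/CL: fold-change = 1 / 2.8184 = 0.355.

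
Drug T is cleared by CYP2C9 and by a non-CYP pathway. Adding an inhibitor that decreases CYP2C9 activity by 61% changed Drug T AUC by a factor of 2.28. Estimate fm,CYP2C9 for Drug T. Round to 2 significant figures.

0.92

Let x = fm,CYP2C9. Because AUC ∝ 1/CL, relative clearance fell to 1/2.28 = 0.4386.
Only the CYP2C9 route changed, so 0.4386 = x·0.39 + (1 − x), giving x = 0.92.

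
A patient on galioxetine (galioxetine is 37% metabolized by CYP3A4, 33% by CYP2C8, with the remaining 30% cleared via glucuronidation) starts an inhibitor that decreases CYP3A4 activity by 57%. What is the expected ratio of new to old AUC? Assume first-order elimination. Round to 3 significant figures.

1.27

The CYP3A4 pathway (37% of clearance) falls to 0.43× activity: 0.37 × 0.43 = 0.1591.
CYP2C8 (33%) and the residual 30% are unaffected.
CL_new/CL_old = 0.1591 + 0.33 + 0.3 = 0.7891.
AUC is inversely proportional to clearance, so the fold-change is 1 / 0.7891 = 1.27.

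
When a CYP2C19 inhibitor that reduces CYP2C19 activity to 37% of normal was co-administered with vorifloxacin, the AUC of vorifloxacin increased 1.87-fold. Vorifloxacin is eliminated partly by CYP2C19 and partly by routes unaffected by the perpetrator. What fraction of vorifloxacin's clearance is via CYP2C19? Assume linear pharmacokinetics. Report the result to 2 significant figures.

0.74

Let x = fm,CYP2C19. Because AUC ∝ 1/CL, relative clearance fell to 1/1.87 = 0.5348.
Setting x·0.37 + (1 − x) = 0.5348 and solving: x = (0.5348 − 1)/(0.37 − 1) = 0.74.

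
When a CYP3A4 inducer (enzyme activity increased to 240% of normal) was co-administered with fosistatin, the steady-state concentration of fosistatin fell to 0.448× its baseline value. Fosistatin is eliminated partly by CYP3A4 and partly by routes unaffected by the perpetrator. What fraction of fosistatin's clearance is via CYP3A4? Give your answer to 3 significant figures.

Call the CYP3A4 fraction fm. After the interaction, CL_new/CL_old = fm × 2.4 + (1 − fm).
Steady-state concentration ratio = 1 / (new CL fraction), so new CL fraction = 1 / 0.448 = 2.232.
fm × 2.4 + 1 − fm = 2.232  ⇒  fm × (2.4 − 1) = 1.232  ⇒  fm = 0.880.

0.880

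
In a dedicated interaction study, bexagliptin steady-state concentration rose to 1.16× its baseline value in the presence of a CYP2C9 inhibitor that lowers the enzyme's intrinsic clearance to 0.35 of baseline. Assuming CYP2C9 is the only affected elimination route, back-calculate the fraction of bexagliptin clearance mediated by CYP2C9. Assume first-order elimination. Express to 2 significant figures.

0.21

CL'/CL = 1 / 1.16 = 0.8621
0.35·fm + (1 − fm) = 0.8621
fm = (0.8621 − 1) / (0.35 − 1) = 0.21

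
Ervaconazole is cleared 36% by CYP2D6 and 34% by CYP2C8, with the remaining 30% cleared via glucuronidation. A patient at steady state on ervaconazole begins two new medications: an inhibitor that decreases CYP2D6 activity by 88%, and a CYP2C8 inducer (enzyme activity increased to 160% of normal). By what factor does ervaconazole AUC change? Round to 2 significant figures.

1.1

CYP2D6: 0.36 × 0.12 = 0.0432
CYP2C8: 0.34 × 1.6 = 0.544
Other: 0.3 (unchanged)
Relative clearance = 0.0432 + 0.544 + 0.3 = 0.8872.
Net AUC ratio = 1 / 0.8872 = 1.1.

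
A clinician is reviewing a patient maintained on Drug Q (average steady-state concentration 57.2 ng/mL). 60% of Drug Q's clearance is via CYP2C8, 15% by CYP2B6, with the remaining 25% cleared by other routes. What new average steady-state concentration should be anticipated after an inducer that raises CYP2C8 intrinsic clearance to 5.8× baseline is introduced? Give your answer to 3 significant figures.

14.7 ng/mL

The CYP2C8 pathway (60% of clearance) is boosted to 5.8× activity: 0.6 × 5.8 = 3.48.
CYP2B6 (15%) and the residual 25% are unaffected.
Relative clearance = 3.48 + 0.15 + 0.25 = 3.88.
Average steady-state concentration ∝ 1/CL, so new value = 57.2 / 3.88 = 14.7 ng/mL.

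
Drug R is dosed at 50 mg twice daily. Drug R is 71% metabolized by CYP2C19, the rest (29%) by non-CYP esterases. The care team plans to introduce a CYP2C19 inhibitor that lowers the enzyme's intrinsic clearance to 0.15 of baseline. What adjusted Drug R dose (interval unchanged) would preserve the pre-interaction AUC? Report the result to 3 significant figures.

The CYP2C19 pathway (71% of clearance) falls to 0.15× activity: 0.71 × 0.15 = 0.1065.
Non-CYP routes (29%) are unchanged.
CL_new/CL_old = 0.1065 + 0.29 = 0.3965.
Exposure is unchanged when dose changes in proportion to clearance. New dose = 50 mg × 0.3965 = 19.8 mg.

19.8 mg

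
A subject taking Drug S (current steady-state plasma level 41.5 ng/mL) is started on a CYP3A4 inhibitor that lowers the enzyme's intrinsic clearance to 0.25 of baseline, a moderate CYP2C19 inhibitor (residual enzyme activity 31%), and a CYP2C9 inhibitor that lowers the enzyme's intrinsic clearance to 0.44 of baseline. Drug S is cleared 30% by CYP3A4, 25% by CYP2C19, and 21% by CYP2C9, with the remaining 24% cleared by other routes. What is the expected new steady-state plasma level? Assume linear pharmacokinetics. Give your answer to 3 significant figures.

The CYP3A4 pathway (30% of clearance) is reduced to 0.25× activity: 0.3 × 0.25 = 0.075.
The CYP2C19 pathway (25% of clearance) falls to 0.31× activity: 0.25 × 0.31 = 0.0775.
The CYP2C9 pathway (21% of clearance) drops to 0.44× activity: 0.21 × 0.44 = 0.0924.
Non-CYP routes (24%) are unchanged.
Relative clearance = 0.075 + 0.0775 + 0.0924 + 0.24 = 0.4849.
Dividing the baseline by the relative clearance: 41.5 / 0.4849 = 85.6 ng/mL.

85.6 ng/mL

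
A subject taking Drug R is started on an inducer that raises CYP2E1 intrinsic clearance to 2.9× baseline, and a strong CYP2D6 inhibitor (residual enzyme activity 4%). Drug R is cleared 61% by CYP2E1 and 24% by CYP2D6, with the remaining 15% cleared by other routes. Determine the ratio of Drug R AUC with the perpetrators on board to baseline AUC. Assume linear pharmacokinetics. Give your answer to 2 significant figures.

The CYP2E1 pathway (61% of clearance) is boosted to 2.9× activity: 0.61 × 2.9 = 1.769.
The CYP2D6 pathway (24% of clearance) falls to 0.04× activity: 0.24 × 0.04 = 0.0096.
Non-CYP routes (15%) are unchanged.
CL_new/CL_old = 1.769 + 0.0096 + 0.15 = 1.9286.
Because AUC varies inversely with clearance, the combined effect is 1 / 1.9286 = 0.52.

0.52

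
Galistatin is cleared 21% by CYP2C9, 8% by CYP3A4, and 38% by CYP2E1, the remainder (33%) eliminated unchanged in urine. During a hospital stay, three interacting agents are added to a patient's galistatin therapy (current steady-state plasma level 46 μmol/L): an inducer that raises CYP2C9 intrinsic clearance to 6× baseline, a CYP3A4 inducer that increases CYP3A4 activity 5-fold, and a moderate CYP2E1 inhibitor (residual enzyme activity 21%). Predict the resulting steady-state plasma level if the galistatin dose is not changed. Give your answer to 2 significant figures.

22 μmol/L

The CYP2C9 pathway (21% of clearance) is boosted to 6× activity: 0.21 × 6 = 1.26.
The CYP3A4 pathway (8% of clearance) increases to 5× activity: 0.08 × 5 = 0.4.
The CYP2E1 pathway (38% of clearance) falls to 0.21× activity: 0.38 × 0.21 = 0.0798.
Non-CYP routes (33%) are unchanged.
CL_new/CL_old = 1.26 + 0.4 + 0.0798 + 0.33 = 2.0698.
Dividing the baseline by the relative clearance: 46 / 2.0698 = 22 μmol/L.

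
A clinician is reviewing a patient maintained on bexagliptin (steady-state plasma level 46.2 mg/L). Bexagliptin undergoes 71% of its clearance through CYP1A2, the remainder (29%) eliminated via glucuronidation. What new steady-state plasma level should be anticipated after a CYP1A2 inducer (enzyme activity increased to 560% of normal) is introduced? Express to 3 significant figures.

10.8 mg/L

CYP1A2: 0.71 × 5.6 = 3.976
Other: 0.29 (unchanged)
Relative clearance = 3.976 + 0.29 = 4.266.
New steady-state plasma level = baseline ÷ relative clearance = 46.2 / 4.266 = 10.8 mg/L.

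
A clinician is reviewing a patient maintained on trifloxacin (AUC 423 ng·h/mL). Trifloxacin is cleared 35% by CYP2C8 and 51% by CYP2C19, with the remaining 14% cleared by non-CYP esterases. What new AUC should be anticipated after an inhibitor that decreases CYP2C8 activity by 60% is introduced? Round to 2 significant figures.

The CYP2C8 pathway (35% of clearance) drops to 0.4× activity: 0.35 × 0.4 = 0.14.
CYP2C19 (51%) and the residual 14% are unaffected.
CL_new/CL_old = 0.14 + 0.51 + 0.14 = 0.79.
New AUC = baseline ÷ relative clearance = 423 / 0.79 = 5.4 × 10² ng·h/mL.

5.4 × 10² ng·h/mL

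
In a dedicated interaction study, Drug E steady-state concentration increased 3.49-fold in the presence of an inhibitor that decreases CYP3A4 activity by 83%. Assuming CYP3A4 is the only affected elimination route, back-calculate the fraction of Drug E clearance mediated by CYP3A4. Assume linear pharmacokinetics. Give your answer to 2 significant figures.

Let x = fm,CYP3A4. Because steady-state concentration ∝ 1/CL, relative clearance fell to 1/3.49 = 0.2865.
Setting x·0.17 + (1 − x) = 0.2865 and solving: x = (0.2865 − 1)/(0.17 − 1) = 0.86.

0.86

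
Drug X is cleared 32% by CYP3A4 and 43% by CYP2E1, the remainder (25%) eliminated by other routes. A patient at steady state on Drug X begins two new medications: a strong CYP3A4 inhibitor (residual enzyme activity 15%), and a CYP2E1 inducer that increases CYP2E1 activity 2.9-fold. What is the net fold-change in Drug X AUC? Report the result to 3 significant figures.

CYP3A4: 0.32 × 0.15 = 0.048
CYP2E1: 0.43 × 2.9 = 1.247
Other: 0.25 (unchanged)
New clearance relative to baseline: 0.048 + 1.247 + 0.25 = 1.545.
Net AUC ratio = 1 / 1.545 = 0.647.

0.647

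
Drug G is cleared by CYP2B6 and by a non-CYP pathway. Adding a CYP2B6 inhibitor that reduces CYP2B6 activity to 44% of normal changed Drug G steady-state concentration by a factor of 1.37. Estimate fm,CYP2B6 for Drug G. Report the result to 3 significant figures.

CL'/CL = 1 / 1.37 = 0.7299
0.44·fm + (1 − fm) = 0.7299
fm = (0.7299 − 1) / (0.44 − 1) = 0.482

0.482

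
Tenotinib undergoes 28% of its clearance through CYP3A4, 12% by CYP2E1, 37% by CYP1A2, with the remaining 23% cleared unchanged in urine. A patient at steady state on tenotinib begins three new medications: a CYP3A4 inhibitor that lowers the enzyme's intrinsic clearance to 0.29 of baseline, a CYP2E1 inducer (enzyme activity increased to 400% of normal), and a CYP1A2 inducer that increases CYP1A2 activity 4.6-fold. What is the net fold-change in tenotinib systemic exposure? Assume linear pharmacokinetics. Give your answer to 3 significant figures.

0.401

The CYP3A4 pathway (28% of clearance) is reduced to 0.29× activity: 0.28 × 0.29 = 0.0812.
The CYP2E1 pathway (12% of clearance) increases to 4× activity: 0.12 × 4 = 0.48.
The CYP1A2 pathway (37% of clearance) increases to 4.6× activity: 0.37 × 4.6 = 1.702.
The remaining 23% of clearance is unaffected.
New clearance relative to baseline: 0.0812 + 0.48 + 1.702 + 0.23 = 2.4932.
Because systemic exposure varies inversely with clearance, the combined effect is 1 / 2.4932 = 0.401.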